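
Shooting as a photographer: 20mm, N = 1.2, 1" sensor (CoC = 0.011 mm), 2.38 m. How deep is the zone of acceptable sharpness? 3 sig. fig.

Hyperfocal distance H = f²/(N·c) + f = 20²/(1.2 × 0.011) + 20 = 400/0.0132 + 20 ≈ 30323.0 mm ≈ 30.32 m.
Near limit Dn = s·(H − f)/(H + s − 2f) = 2380 × (30323.0 − 20) / (30323.0 + 2380 − 2 × 20) = 2380 × 30303.0 / 32663.0 ≈ 2208.04 mm.
Far limit Df = s·(H − f)/(H − s) = 2380 × (30323.0 − 20) / (30323.0 − 2380) = 2380 × 30303.0 / 27943.0 ≈ 2581.01 mm.
Depth of field = Df − Dn = 2581.01 − 2208.04 ≈ 372.97 mm.

373 mm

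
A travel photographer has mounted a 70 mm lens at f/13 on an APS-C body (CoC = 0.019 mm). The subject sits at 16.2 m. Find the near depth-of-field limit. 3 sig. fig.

Hyperfocal distance H = f²/(N·c) + f = 70²/(13 × 0.019) + 70 = 4900/0.247 + 70 ≈ 19908.1 mm ≈ 19.91 m.
Near limit Dn = s·(H − f)/(H + s − 2f) = 16200 × (19908.1 − 70) / (19908.1 + 16200 − 2 × 70) = 16200 × 19838.1 / 35968.1 ≈ 8935.1 mm ≈ 8.94 m.

8.94 m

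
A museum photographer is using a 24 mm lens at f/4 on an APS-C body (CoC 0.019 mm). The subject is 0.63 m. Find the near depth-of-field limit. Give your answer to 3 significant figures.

Hyperfocal distance H = f²/(N·c) + f = 24²/(4 × 0.019) + 24 = 576/0.076 + 24 ≈ 7602.9 mm ≈ 7.603 m.
Near limit Dn = s·(H − f)/(H + s − 2f) = 630 × (7602.9 − 24) / (7602.9 + 630 − 2 × 24) = 630 × 7578.9 / 8184.9 ≈ 583.36 mm ≈ 0.583 m.

0.583 m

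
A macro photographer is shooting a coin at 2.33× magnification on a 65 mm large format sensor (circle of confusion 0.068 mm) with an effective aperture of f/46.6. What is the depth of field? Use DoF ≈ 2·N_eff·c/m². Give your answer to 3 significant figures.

1.17 mm

At magnification m, DoF ≈ 2·N_eff·c/m² = 2 × 46.6 × 0.068 / 2.33² = 6.338 / 5.429 ≈ 1.17 mm.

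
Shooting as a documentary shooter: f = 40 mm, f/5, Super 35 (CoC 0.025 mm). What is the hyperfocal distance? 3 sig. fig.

12.8 m

Hyperfocal distance H = f²/(N·c) + f = 40²/(5 × 0.025) + 40 = 1600/0.125 + 40 ≈ 12840.0 mm ≈ 12.8 m.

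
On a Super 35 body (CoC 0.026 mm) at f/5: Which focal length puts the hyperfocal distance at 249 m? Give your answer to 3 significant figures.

180 mm

From H = f²/(N·c) + f, with f ≪ H: f ≈ √(H·N·c) = √(249000 × 5 × 0.026) = √32370 ≈ 179.9 mm.
The +f correction barely moves this — solving exactly, f² + N·c·f − N·c·H = 0 ⇒ f = (−N·c + √((N·c)² + 4·N·c·H))/2 = (−0.13 + √129480)/2 ≈ 179.85 mm, so f ≈ 180 mm.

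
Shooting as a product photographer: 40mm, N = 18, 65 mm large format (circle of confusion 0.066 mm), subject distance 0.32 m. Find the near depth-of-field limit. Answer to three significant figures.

Hyperfocal distance H = f²/(N·c) + f = 40²/(18 × 0.066) + 40 = 1600/1.188 + 40 ≈ 1386.8 mm ≈ 1.387 m.
Near limit Dn = s·(H − f)/(H + s − 2f) = 320 × (1386.8 − 40) / (1386.8 + 320 − 2 × 40) = 320 × 1346.8 / 1626.8 ≈ 264.92 mm.

265 mm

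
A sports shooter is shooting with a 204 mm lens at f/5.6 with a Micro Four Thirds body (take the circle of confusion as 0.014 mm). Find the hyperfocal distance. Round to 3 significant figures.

Hyperfocal distance H = f²/(N·c) + f = 204²/(5.6 × 0.014) + 204 = 41616/0.0784 + 204 ≈ 531020.3 mm ≈ 531 m.

531 m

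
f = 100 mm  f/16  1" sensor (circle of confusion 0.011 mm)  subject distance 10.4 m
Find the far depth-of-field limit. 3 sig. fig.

12.7 m

Hyperfocal distance H = f²/(N·c) + f = 100²/(16 × 0.011) + 100 = 10000/0.176 + 100 ≈ 56918.2 mm ≈ 56.92 m.
Far limit Df = s·(H − f)/(H − s) = 10400 × (56918.2 − 100) / (56918.2 − 10400) = 10400 × 56818.2 / 46518.2 ≈ 12703 mm ≈ 12.7 m.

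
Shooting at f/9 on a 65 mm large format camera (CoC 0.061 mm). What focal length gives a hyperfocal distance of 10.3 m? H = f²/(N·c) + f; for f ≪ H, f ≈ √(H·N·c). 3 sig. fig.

74.9 mm

From H = f²/(N·c) + f, with f ≪ H: f ≈ √(H·N·c) = √(10300 × 9 × 0.061) = √5654.7 ≈ 75.20 mm.
Exact: f² + N·c·f − N·c·H = 0 ⇒ f = (−N·c + √((N·c)² + 4·N·c·H))/2 = (−0.549 + √22619)/2 ≈ 74.924 mm ≈ 74.9 mm.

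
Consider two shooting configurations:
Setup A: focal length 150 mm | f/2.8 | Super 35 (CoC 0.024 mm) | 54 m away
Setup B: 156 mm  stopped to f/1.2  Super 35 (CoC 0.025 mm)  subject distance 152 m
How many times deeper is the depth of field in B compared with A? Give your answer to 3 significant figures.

Setup A: H = 150²/(2.8×0.024) + 150 ≈ 334971.4 mm; DoF = Df − Dn = 64349 − 46518 ≈ 17831 mm.
Setup B: H = 156²/(1.2×0.025) + 156 ≈ 811356.0 mm; DoF = Df − Dn = 187004 − 128034 ≈ 58970 mm.
Ratio = 58970 / 17831 ≈ 3.31.

3.31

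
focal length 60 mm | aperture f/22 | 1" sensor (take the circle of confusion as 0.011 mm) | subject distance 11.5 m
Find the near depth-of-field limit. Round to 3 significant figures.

6.50 m

Hyperfocal distance H = f²/(N·c) + f = 60²/(22 × 0.011) + 60 = 3600/0.242 + 60 ≈ 14936.0 mm ≈ 14.94 m.
Near limit Dn = s·(H − f)/(H + s − 2f) = 11500 × (14936.0 − 60) / (14936.0 + 11500 − 2 × 60) = 11500 × 14876.0 / 26316.0 ≈ 6500.8 mm ≈ 6.50 m.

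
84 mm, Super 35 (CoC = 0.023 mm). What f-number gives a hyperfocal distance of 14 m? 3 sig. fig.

Rearrange H = f²/(N·c) + f for N: N = f² / ((H − f)·c).
N = 84² / ((14000 − 84) × 0.023) = 7056 / 320.1 ≈ 22.

f/22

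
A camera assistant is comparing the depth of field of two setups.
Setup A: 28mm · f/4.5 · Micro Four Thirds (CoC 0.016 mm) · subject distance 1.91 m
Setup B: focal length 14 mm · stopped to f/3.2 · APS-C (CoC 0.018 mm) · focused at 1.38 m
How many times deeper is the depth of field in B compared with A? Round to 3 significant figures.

Setup A: H = 28²/(4.5×0.016) + 28 ≈ 10916.9 mm; DoF = Df − Dn = 2309.10 − 1628.53 ≈ 680.57 mm.
Setup B: H = 14²/(3.2×0.018) + 14 ≈ 3416.8 mm; DoF = Df − Dn = 2305.5 − 984.7 ≈ 1320.8 mm.
Ratio = 1320.8 / 680.57 ≈ 1.94.

1.94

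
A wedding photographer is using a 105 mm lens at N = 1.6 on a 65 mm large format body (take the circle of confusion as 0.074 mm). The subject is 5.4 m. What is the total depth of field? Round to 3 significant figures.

0.616 m

Hyperfocal distance H = f²/(N·c) + f = 105²/(1.6 × 0.074) + 105 = 11025/0.1184 + 105 ≈ 93221.6 mm ≈ 93.22 m.
Near limit Dn = s·(H − f)/(H + s − 2f) = 5400 × (93221.6 − 105) / (93221.6 + 5400 − 2 × 105) = 5400 × 93116.6 / 98411.6 ≈ 5109.45 mm.
Far limit Df = s·(H − f)/(H − s) = 5400 × (93221.6 − 105) / (93221.6 − 5400) = 5400 × 93116.6 / 87821.6 ≈ 5725.58 mm.
Depth of field = Df − Dn = 5725.58 − 5109.45 ≈ 616.13 mm ≈ 0.616 m.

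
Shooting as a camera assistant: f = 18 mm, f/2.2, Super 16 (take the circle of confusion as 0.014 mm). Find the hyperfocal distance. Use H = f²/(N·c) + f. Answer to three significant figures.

10.5 m

Hyperfocal distance H = f²/(N·c) + f = 18²/(2.2 × 0.014) + 18 = 324/0.0308 + 18 ≈ 10537.5 mm ≈ 10.5 m.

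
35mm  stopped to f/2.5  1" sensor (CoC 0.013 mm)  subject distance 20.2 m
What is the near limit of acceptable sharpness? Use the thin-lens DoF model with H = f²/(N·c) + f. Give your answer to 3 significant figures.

13.2 m

Hyperfocal distance H = f²/(N·c) + f = 35²/(2.5 × 0.013) + 35 = 1225/0.0325 + 35 ≈ 37727.3 mm ≈ 37.73 m.
Near limit Dn = s·(H − f)/(H + s − 2f) = 20200 × (37727.3 − 35) / (37727.3 + 20200 − 2 × 35) = 20200 × 37692.3 / 57857.3 ≈ 13160 mm ≈ 13.2 m.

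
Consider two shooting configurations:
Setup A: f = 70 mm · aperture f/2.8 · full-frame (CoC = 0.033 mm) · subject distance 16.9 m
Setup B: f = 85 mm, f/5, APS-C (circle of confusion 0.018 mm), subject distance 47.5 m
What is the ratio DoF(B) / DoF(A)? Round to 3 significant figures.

7.22

Setup A: H = 70²/(2.8×0.033) + 70 ≈ 53100.3 mm; DoF = Df − Dn = 24757 − 12829 ≈ 11928 mm.
Setup B: H = 85²/(5×0.018) + 85 ≈ 80362.8 mm; DoF = Df − Dn = 116034 − 29862 ≈ 86172 mm.
Ratio = 86172 / 11928 ≈ 7.22.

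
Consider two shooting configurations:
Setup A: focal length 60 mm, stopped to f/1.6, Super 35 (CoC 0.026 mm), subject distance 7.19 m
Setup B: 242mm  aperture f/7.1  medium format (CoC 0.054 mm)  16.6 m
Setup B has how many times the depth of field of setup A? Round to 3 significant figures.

Setup A: H = 60²/(1.6×0.026) + 60 ≈ 86598.5 mm; DoF = Df − Dn = 7835.6 − 6642.7 ≈ 1192.9 mm.
Setup B: H = 242²/(7.1×0.054) + 242 ≈ 152991.1 mm; DoF = Df − Dn = 18590.9 − 14994.3 ≈ 3596.6 mm.
Ratio = 3596.6 / 1192.9 ≈ 3.02.

3.02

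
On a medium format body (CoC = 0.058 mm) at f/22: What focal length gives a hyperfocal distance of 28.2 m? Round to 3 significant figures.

189 mm

From H = f²/(N·c) + f, with f ≪ H: f ≈ √(H·N·c) = √(28200 × 22 × 0.058) = √35983 ≈ 189.7 mm.
Exact: f² + N·c·f − N·c·H = 0 ⇒ f = (−N·c + √((N·c)² + 4·N·c·H))/2 = (−1.276 + √143934)/2 ≈ 189.06 mm ≈ 189 mm.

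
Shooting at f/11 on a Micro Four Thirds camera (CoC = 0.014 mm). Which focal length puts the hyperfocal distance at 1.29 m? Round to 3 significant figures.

From H = f²/(N·c) + f, with f ≪ H: f ≈ √(H·N·c) = √(1290 × 11 × 0.014) = √198.66 ≈ 14.09 mm.
Exact: f² + N·c·f − N·c·H = 0 ⇒ f = (−N·c + √((N·c)² + 4·N·c·H))/2 = (−0.154 + √794.66)/2 ≈ 14.018 mm ≈ 14.0 mm.

14.0 mm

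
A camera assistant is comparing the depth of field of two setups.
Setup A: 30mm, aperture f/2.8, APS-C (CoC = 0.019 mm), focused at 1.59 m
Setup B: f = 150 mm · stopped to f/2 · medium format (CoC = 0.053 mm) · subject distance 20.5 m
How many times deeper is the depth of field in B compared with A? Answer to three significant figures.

Setup A: H = 30²/(2.8×0.019) + 30 ≈ 16947.3 mm; DoF = Df − Dn = 1751.51 − 1455.76 ≈ 295.75 mm.
Setup B: H = 150²/(2×0.053) + 150 ≈ 212414.2 mm; DoF = Df − Dn = 22673.8 − 18706.6 ≈ 3967.2 mm.
Ratio = 3967.2 / 295.75 ≈ 13.4.

13.4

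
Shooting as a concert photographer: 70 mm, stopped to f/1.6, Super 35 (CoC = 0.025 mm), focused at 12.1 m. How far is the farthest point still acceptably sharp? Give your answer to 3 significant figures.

13.4 m

Hyperfocal distance H = f²/(N·c) + f = 70²/(1.6 × 0.025) + 70 = 4900/0.04 + 70 ≈ 122570.0 mm ≈ 122.6 m.
Far limit Df = s·(H − f)/(H − s) = 12100 × (122570.0 − 70) / (122570.0 − 12100) = 12100 × 122500.0 / 110470.0 ≈ 13418 mm ≈ 13.4 m.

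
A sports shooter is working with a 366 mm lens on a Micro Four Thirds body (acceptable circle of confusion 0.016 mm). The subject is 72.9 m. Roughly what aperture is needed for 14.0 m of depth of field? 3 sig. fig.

Write h = H − f = f²/(N·c). The thin-lens limits are Dn = s·h/(h + (s−f)) and Df = s·h/(h − (s−f)), so DoF = Df − Dn = 2·s·(s−f)·h / (h² − (s−f)²).
That is a quadratic in h: DoF·h² − 2·s·(s−f)·h − DoF·(s−f)² = 0 ⇒ h = (s−f)·(s + √(s² + DoF²)) / DoF = 72534 × (72900 + √(72900² + 14000²)) / 14000 = 72534 × (72900 + 74232.1) / 14000 ≈ 762292 mm.
Then N = f²/(c·h) = 366² / (0.016 × 762292) = 133956 / 12197 ≈ 11.

f/11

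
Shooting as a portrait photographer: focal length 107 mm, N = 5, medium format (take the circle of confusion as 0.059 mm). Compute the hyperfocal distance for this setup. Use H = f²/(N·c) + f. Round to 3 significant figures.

38.9 m

Hyperfocal distance H = f²/(N·c) + f = 107²/(5 × 0.059) + 107 = 11449/0.295 + 107 ≈ 38917.2 mm ≈ 38.9 m.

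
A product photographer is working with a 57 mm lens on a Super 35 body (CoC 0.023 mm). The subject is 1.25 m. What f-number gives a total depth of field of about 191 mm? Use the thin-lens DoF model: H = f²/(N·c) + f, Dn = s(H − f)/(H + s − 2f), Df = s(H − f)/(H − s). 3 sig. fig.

f/8.99

Write h = H − f = f²/(N·c). The thin-lens limits are Dn = s·h/(h + (s−f)) and Df = s·h/(h − (s−f)), so DoF = Df − Dn = 2·s·(s−f)·h / (h² − (s−f)²).
That is a quadratic in h: DoF·h² − 2·s·(s−f)·h − DoF·(s−f)² = 0 ⇒ h = (s−f)·(s + √(s² + DoF²)) / DoF = 1193 × (1250 + √(1250² + 191²)) / 191 = 1193 × (1250 + 1264.51) / 191 ≈ 15706 mm.
Then N = f²/(c·h) = 57² / (0.023 × 15706) = 3249 / 361.23 ≈ 8.99.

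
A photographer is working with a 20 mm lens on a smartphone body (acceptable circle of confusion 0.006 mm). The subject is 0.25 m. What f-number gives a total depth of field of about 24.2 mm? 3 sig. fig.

Write h = H − f = f²/(N·c). The thin-lens limits are Dn = s·h/(h + (s−f)) and Df = s·h/(h − (s−f)), so DoF = Df − Dn = 2·s·(s−f)·h / (h² − (s−f)²).
That is a quadratic in h: DoF·h² − 2·s·(s−f)·h − DoF·(s−f)² = 0 ⇒ h = (s−f)·(s + √(s² + DoF²)) / DoF = 230 × (250 + √(250² + 24.2²)) / 24.2 = 230 × (250 + 251.169) / 24.2 ≈ 4763.2 mm.
Then N = f²/(c·h) = 20² / (0.006 × 4763.2) = 400 / 28.579 ≈ 14.

f/14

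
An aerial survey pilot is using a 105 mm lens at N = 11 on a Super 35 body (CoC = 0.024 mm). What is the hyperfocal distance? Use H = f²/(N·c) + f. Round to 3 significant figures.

41.9 m

Hyperfocal distance H = f²/(N·c) + f = 105²/(11 × 0.024) + 105 = 11025/0.264 + 105 ≈ 41866.4 mm ≈ 41.9 m.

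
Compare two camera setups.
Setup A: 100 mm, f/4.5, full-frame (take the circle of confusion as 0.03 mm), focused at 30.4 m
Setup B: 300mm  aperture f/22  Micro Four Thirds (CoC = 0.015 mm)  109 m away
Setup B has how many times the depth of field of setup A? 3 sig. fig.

3.46

Setup A: H = 100²/(4.5×0.03) + 100 ≈ 74174.1 mm; DoF = Df − Dn = 51443 − 21575 ≈ 29868 mm.
Setup B: H = 300²/(22×0.015) + 300 ≈ 273027.3 mm; DoF = Df − Dn = 181234 − 77937 ≈ 103297 mm.
Ratio = 103297 / 29868 ≈ 3.46.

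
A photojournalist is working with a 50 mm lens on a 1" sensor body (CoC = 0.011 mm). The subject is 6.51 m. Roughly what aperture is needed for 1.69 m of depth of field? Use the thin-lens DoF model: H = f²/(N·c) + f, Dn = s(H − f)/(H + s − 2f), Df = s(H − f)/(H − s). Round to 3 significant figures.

f/4.49

Write h = H − f = f²/(N·c). The thin-lens limits are Dn = s·h/(h + (s−f)) and Df = s·h/(h − (s−f)), so DoF = Df − Dn = 2·s·(s−f)·h / (h² − (s−f)²).
That is a quadratic in h: DoF·h² − 2·s·(s−f)·h − DoF·(s−f)² = 0 ⇒ h = (s−f)·(s + √(s² + DoF²)) / DoF = 6460 × (6510 + √(6510² + 1690²)) / 1690 = 6460 × (6510 + 6725.79) / 1690 ≈ 50594 mm.
Then N = f²/(c·h) = 50² / (0.011 × 50594) = 2500 / 556.53 ≈ 4.49.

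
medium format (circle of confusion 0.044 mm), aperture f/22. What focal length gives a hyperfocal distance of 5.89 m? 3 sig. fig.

From H = f²/(N·c) + f, with f ≪ H: f ≈ √(H·N·c) = √(5890 × 22 × 0.044) = √5701.5 ≈ 75.51 mm.
Exact: f² + N·c·f − N·c·H = 0 ⇒ f = (−N·c + √((N·c)² + 4·N·c·H))/2 = (−0.968 + √22807)/2 ≈ 75.026 mm ≈ 75.0 mm.

75.0 mm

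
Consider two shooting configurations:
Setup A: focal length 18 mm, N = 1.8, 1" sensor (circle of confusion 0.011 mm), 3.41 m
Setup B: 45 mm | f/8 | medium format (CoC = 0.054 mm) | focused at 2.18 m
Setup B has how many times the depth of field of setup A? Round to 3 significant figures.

1.70

Setup A: H = 18²/(1.8×0.011) + 18 ≈ 16381.6 mm; DoF = Df − Dn = 4301.7 − 2824.5 ≈ 1477.2 mm.
Setup B: H = 45²/(8×0.054) + 45 ≈ 4732.5 mm; DoF = Df − Dn = 4003.4 − 1497.8 ≈ 2505.6 mm.
Ratio = 2505.6 / 1477.2 ≈ 1.70.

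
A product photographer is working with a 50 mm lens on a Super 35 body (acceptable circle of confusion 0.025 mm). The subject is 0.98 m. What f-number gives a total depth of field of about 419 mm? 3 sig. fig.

Write h = H − f = f²/(N·c). The thin-lens limits are Dn = s·h/(h + (s−f)) and Df = s·h/(h − (s−f)), so DoF = Df − Dn = 2·s·(s−f)·h / (h² − (s−f)²).
That is a quadratic in h: DoF·h² − 2·s·(s−f)·h − DoF·(s−f)² = 0 ⇒ h = (s−f)·(s + √(s² + DoF²)) / DoF = 930 × (980 + √(980² + 419²)) / 419 = 930 × (980 + 1065.81) / 419 ≈ 4540.8 mm.
Then N = f²/(c·h) = 50² / (0.025 × 4540.8) = 2500 / 113.52 ≈ 22.

f/22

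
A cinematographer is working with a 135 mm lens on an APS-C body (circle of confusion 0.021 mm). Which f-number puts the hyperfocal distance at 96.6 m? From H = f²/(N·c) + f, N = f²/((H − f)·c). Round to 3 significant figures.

Rearrange H = f²/(N·c) + f for N: N = f² / ((H − f)·c).
N = 135² / ((96600 − 135) × 0.021) = 18225 / 2026 ≈ 9.

f/9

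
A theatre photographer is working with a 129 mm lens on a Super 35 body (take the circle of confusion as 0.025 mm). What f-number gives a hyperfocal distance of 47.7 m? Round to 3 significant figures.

Rearrange H = f²/(N·c) + f for N: N = f² / ((H − f)·c).
N = 129² / ((47700 − 129) × 0.025) = 16641 / 1189 ≈ 14.

f/14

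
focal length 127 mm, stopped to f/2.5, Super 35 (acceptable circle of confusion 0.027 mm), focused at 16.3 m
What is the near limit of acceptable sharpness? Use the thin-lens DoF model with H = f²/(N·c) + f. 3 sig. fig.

15.3 m

Hyperfocal distance H = f²/(N·c) + f = 127²/(2.5 × 0.027) + 127 = 16129/0.0675 + 127 ≈ 239075.1 mm ≈ 239.1 m.
Near limit Dn = s·(H − f)/(H + s − 2f) = 16300 × (239075.1 − 127) / (239075.1 + 16300 − 2 × 127) = 16300 × 238948.1 / 255121.1 ≈ 15267 mm ≈ 15.3 m.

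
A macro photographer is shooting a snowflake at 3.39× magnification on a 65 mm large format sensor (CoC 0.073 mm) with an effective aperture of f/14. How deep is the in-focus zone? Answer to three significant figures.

0.178 mm

At magnification m, DoF ≈ 2·N_eff·c/m² = 2 × 14 × 0.073 / 3.39² = 2.044 / 11.49 ≈ 0.178 mm.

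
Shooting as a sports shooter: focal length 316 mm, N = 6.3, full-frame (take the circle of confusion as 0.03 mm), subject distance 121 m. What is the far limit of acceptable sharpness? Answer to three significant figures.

157 m

Hyperfocal distance H = f²/(N·c) + f = 316²/(6.3 × 0.03) + 316 = 99856/0.189 + 316 ≈ 528654.6 mm ≈ 528.7 m.
Far limit Df = s·(H − f)/(H − s) = 121000 × (528654.6 − 316) / (528654.6 − 121000) = 121000 × 528338.6 / 407654.6 ≈ 156821 mm ≈ 157 m.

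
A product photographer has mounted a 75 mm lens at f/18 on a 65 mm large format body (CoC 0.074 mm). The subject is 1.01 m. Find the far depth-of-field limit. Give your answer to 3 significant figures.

1.30 m

Hyperfocal distance H = f²/(N·c) + f = 75²/(18 × 0.074) + 75 = 5625/1.332 + 75 ≈ 4298.0 mm ≈ 4.298 m.
Far limit Df = s·(H − f)/(H − s) = 1010 × (4298.0 − 75) / (4298.0 − 1010) = 1010 × 4223.0 / 3288.0 ≈ 1297.2 mm ≈ 1.30 m.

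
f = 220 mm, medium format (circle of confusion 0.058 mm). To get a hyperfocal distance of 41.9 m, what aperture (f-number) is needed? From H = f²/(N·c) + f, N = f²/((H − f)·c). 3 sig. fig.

f/20

Rearrange H = f²/(N·c) + f for N: N = f² / ((H − f)·c).
N = 220² / ((41900 − 220) × 0.058) = 48400 / 2417 ≈ 20.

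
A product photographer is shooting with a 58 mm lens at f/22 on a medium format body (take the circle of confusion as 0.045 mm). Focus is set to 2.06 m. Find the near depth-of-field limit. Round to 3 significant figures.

1.30 m

Hyperfocal distance H = f²/(N·c) + f = 58²/(22 × 0.045) + 58 = 3364/0.99 + 58 ≈ 3456.0 mm ≈ 3.456 m.
Near limit Dn = s·(H − f)/(H + s − 2f) = 2060 × (3456.0 − 58) / (3456.0 + 2060 − 2 × 58) = 2060 × 3398.0 / 5400.0 ≈ 1296.3 mm ≈ 1.30 m.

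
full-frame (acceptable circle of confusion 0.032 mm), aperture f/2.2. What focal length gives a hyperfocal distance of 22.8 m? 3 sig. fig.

40.0 mm

From H = f²/(N·c) + f, with f ≪ H: f ≈ √(H·N·c) = √(22800 × 2.2 × 0.032) = √1605.1 ≈ 40.06 mm.
Exact: f² + N·c·f − N·c·H = 0 ⇒ f = (−N·c + √((N·c)² + 4·N·c·H))/2 = (−0.0704 + √6420.5)/2 ≈ 40.029 mm ≈ 40.0 mm.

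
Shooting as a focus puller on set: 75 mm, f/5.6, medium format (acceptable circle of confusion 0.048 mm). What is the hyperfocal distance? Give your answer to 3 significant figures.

Hyperfocal distance H = f²/(N·c) + f = 75²/(5.6 × 0.048) + 75 = 5625/0.2688 + 75 ≈ 21001.3 mm ≈ 21.0 m.

21.0 m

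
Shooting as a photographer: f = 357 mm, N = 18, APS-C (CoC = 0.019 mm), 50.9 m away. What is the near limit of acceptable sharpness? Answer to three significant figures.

Hyperfocal distance H = f²/(N·c) + f = 357²/(18 × 0.019) + 357 = 127449/0.342 + 357 ≈ 373014.9 mm ≈ 373.0 m.
Near limit Dn = s·(H − f)/(H + s − 2f) = 50900 × (373014.9 − 357) / (373014.9 + 50900 − 2 × 357) = 50900 × 372657.9 / 423200.9 ≈ 44821 mm ≈ 44.8 m.

44.8 m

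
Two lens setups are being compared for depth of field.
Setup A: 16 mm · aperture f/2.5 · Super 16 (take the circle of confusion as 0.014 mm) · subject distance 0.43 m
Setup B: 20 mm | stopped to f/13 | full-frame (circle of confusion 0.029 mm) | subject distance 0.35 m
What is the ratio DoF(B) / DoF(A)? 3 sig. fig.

Setup A: H = 16²/(2.5×0.014) + 16 ≈ 7330.3 mm; DoF = Df − Dn = 455.799 − 406.965 ≈ 48.834 mm.
Setup B: H = 20²/(13×0.029) + 20 ≈ 1081.0 mm; DoF = Df − Dn = 508.00 − 266.97 ≈ 241.03 mm.
Ratio = 241.03 / 48.834 ≈ 4.94.

4.94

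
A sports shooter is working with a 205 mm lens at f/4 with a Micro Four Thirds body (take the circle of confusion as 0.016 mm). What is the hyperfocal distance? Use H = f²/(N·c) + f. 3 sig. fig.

657 m

Hyperfocal distance H = f²/(N·c) + f = 205²/(4 × 0.016) + 205 = 42025/0.064 + 205 ≈ 656845.6 mm ≈ 657 m.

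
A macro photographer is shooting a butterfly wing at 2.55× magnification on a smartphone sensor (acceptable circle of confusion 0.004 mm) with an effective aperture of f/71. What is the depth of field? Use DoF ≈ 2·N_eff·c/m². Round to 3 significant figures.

At magnification m, DoF ≈ 2·N_eff·c/m² = 2 × 71 × 0.004 / 2.55² = 0.568 / 6.502 ≈ 0.0874 mm.

0.0874 mm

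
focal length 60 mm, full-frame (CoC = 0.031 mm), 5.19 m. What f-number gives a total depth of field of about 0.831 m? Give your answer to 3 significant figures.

f/1.80

Write h = H − f = f²/(N·c). The thin-lens limits are Dn = s·h/(h + (s−f)) and Df = s·h/(h − (s−f)), so DoF = Df − Dn = 2·s·(s−f)·h / (h² − (s−f)²).
That is a quadratic in h: DoF·h² − 2·s·(s−f)·h − DoF·(s−f)² = 0 ⇒ h = (s−f)·(s + √(s² + DoF²)) / DoF = 5130 × (5190 + √(5190² + 831²)) / 831 = 5130 × (5190 + 5256.11) / 831 ≈ 64487 mm.
Then N = f²/(c·h) = 60² / (0.031 × 64487) = 3600 / 1999.1 ≈ 1.80.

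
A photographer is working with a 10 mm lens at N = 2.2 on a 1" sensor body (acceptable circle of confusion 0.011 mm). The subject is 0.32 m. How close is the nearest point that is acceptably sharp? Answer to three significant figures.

298 mm

Hyperfocal distance H = f²/(N·c) + f = 10²/(2.2 × 0.011) + 10 = 100/0.0242 + 10 ≈ 4142.2 mm ≈ 4.142 m.
Near limit Dn = s·(H − f)/(H + s − 2f) = 320 × (4142.2 − 10) / (4142.2 + 320 − 2 × 10) = 320 × 4132.2 / 4442.2 ≈ 297.67 mm.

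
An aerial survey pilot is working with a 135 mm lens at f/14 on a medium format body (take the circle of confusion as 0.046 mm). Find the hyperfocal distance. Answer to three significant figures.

Hyperfocal distance H = f²/(N·c) + f = 135²/(14 × 0.046) + 135 = 18225/0.644 + 135 ≈ 28434.7 mm ≈ 28.4 m.

28.4 m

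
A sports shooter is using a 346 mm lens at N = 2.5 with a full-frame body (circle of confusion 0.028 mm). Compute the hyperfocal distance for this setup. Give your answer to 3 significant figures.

1710 m

Hyperfocal distance H = f²/(N·c) + f = 346²/(2.5 × 0.028) + 346 = 119716/0.07 + 346 ≈ 1710574.6 mm ≈ 1710 m.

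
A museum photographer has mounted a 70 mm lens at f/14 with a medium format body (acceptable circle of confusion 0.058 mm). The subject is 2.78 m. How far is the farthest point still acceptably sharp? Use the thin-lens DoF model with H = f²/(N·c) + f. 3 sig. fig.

Hyperfocal distance H = f²/(N·c) + f = 70²/(14 × 0.058) + 70 = 4900/0.812 + 70 ≈ 6104.5 mm ≈ 6.104 m.
Far limit Df = s·(H − f)/(H − s) = 2780 × (6104.5 − 70) / (6104.5 − 2780) = 2780 × 6034.5 / 3324.5 ≈ 5046.2 mm ≈ 5.05 m.

5.05 m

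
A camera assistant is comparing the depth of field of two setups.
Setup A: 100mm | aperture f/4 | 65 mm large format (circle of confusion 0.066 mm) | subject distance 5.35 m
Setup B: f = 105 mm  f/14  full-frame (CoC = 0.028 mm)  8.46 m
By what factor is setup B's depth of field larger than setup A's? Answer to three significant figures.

Setup A: H = 100²/(4×0.066) + 100 ≈ 37978.8 mm; DoF = Df − Dn = 6210.8 − 4698.8 ≈ 1512.0 mm.
Setup B: H = 105²/(14×0.028) + 105 ≈ 28230.0 mm; DoF = Df − Dn = 12035.3 − 6522.4 ≈ 5512.9 mm.
Ratio = 5512.9 / 1512.0 ≈ 3.65.

3.65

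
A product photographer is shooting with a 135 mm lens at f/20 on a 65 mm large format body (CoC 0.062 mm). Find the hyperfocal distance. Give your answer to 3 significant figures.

Hyperfocal distance H = f²/(N·c) + f = 135²/(20 × 0.062) + 135 = 18225/1.24 + 135 ≈ 14832.6 mm ≈ 14.8 m.

14.8 m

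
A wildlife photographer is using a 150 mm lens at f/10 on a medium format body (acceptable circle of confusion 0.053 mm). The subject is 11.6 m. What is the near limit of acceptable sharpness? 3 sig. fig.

9.14 m

Hyperfocal distance H = f²/(N·c) + f = 150²/(10 × 0.053) + 150 = 22500/0.53 + 150 ≈ 42602.8 mm ≈ 42.60 m.
Near limit Dn = s·(H − f)/(H + s − 2f) = 11600 × (42602.8 − 150) / (42602.8 + 11600 − 2 × 150) = 11600 × 42452.8 / 53902.8 ≈ 9135.9 mm ≈ 9.14 m.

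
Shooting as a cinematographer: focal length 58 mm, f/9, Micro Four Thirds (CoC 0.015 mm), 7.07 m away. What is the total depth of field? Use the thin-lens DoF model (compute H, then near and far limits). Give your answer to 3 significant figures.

Hyperfocal distance H = f²/(N·c) + f = 58²/(9 × 0.015) + 58 = 3364/0.135 + 58 ≈ 24976.5 mm ≈ 24.98 m.
Near limit Dn = s·(H − f)/(H + s − 2f) = 7070 × (24976.5 − 58) / (24976.5 + 7070 − 2 × 58) = 7070 × 24918.5 / 31930.5 ≈ 5517.4 mm.
Far limit Df = s·(H − f)/(H − s) = 7070 × (24976.5 − 58) / (24976.5 − 7070) = 7070 × 24918.5 / 17906.5 ≈ 9838.5 mm.
Depth of field = Df − Dn = 9838.5 − 5517.4 ≈ 4321.1 mm ≈ 4.32 m.

4.32 m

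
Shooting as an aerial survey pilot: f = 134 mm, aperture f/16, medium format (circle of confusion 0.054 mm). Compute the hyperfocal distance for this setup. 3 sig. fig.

20.9 m

Hyperfocal distance H = f²/(N·c) + f = 134²/(16 × 0.054) + 134 = 17956/0.864 + 134 ≈ 20916.4 mm ≈ 20.9 m.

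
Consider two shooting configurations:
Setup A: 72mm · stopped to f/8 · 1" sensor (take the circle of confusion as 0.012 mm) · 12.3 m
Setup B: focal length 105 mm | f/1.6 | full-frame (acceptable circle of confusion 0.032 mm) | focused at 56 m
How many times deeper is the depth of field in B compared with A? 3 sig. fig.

5.31

Setup A: H = 72²/(8×0.012) + 72 ≈ 54072.0 mm; DoF = Df − Dn = 15900.6 − 10029.0 ≈ 5871.6 mm.
Setup B: H = 105²/(1.6×0.032) + 105 ≈ 215437.0 mm; DoF = Df − Dn = 75632 − 44459 ≈ 31173 mm.
Ratio = 31173 / 5871.6 ≈ 5.31.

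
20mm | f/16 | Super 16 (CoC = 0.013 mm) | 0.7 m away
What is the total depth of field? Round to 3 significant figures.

Hyperfocal distance H = f²/(N·c) + f = 20²/(16 × 0.013) + 20 = 400/0.208 + 20 ≈ 1943.1 mm ≈ 1.943 m.
Near limit Dn = s·(H − f)/(H + s − 2f) = 700 × (1943.1 − 20) / (1943.1 + 700 − 2 × 20) = 700 × 1923.1 / 2603.1 ≈ 517.14 mm.
Far limit Df = s·(H − f)/(H − s) = 700 × (1943.1 − 20) / (1943.1 − 700) = 700 × 1923.1 / 1243.1 ≈ 1082.92 mm.
Depth of field = Df − Dn = 1082.92 − 517.14 ≈ 565.78 mm ≈ 0.566 m.

0.566 m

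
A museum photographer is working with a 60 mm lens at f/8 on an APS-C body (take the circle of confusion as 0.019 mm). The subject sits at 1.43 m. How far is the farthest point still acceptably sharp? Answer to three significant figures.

1.52 m

Hyperfocal distance H = f²/(N·c) + f = 60²/(8 × 0.019) + 60 = 3600/0.152 + 60 ≈ 23744.2 mm ≈ 23.74 m.
Far limit Df = s·(H − f)/(H − s) = 1430 × (23744.2 − 60) / (23744.2 − 1430) = 1430 × 23684.2 / 22314.2 ≈ 1517.8 mm ≈ 1.52 m.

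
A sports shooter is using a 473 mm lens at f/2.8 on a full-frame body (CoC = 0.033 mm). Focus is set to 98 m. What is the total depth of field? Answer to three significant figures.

Hyperfocal distance H = f²/(N·c) + f = 473²/(2.8 × 0.033) + 473 = 223729/0.0924 + 473 ≈ 2421782.5 mm ≈ 2422 m.
Near limit Dn = s·(H − f)/(H + s − 2f) = 98000 × (2421782.5 − 473) / (2421782.5 + 98000 − 2 × 473) = 98000 × 2421309.5 / 2518836.5 ≈ 94205.5 mm.
Far limit Df = s·(H − f)/(H − s) = 98000 × (2421782.5 − 473) / (2421782.5 − 98000) = 98000 × 2421309.5 / 2323782.5 ≈ 102113.0 mm.
Depth of field = Df − Dn = 102113.0 − 94205.5 ≈ 7907.5 mm ≈ 7.91 m.

7.91 m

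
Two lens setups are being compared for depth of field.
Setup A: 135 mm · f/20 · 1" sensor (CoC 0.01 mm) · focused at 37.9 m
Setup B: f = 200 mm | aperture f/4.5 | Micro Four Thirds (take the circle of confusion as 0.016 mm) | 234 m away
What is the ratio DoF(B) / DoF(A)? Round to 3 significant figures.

6.31

Setup A: H = 135²/(20×0.01) + 135 ≈ 91260.0 mm; DoF = Df − Dn = 64723 − 26795 ≈ 37928 mm.
Setup B: H = 200²/(4.5×0.016) + 200 ≈ 555755.6 mm; DoF = Df − Dn = 404033 − 164691 ≈ 239342 mm.
Ratio = 239342 / 37928 ≈ 6.31.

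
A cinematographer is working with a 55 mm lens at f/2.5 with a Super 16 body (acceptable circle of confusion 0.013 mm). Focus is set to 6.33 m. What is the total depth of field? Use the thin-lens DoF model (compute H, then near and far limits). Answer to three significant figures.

Hyperfocal distance H = f²/(N·c) + f = 55²/(2.5 × 0.013) + 55 = 3025/0.0325 + 55 ≈ 93131.9 mm ≈ 93.13 m.
Near limit Dn = s·(H − f)/(H + s − 2f) = 6330 × (93131.9 − 55) / (93131.9 + 6330 − 2 × 55) = 6330 × 93076.9 / 99351.9 ≈ 5930.20 mm.
Far limit Df = s·(H − f)/(H − s) = 6330 × (93131.9 − 55) / (93131.9 − 6330) = 6330 × 93076.9 / 86801.9 ≈ 6787.60 mm.
Depth of field = Df − Dn = 6787.60 − 5930.20 ≈ 857.40 mm ≈ 0.857 m.

0.857 m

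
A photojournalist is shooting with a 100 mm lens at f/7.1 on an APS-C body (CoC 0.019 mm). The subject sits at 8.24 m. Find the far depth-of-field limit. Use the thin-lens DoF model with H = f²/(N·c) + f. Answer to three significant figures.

Hyperfocal distance H = f²/(N·c) + f = 100²/(7.1 × 0.019) + 100 = 10000/0.1349 + 100 ≈ 74229.0 mm ≈ 74.23 m.
Far limit Df = s·(H − f)/(H − s) = 8240 × (74229.0 − 100) / (74229.0 − 8240) = 8240 × 74129.0 / 65989.0 ≈ 9256.4 mm ≈ 9.26 m.

9.26 m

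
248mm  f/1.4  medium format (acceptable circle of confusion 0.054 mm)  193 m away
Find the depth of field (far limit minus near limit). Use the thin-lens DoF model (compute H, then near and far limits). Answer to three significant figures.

Hyperfocal distance H = f²/(N·c) + f = 248²/(1.4 × 0.054) + 248 = 61504/0.0756 + 248 ≈ 813793.0 mm ≈ 813.8 m.
Near limit Dn = s·(H − f)/(H + s − 2f) = 193000 × (813793.0 − 248) / (813793.0 + 193000 − 2 × 248) = 193000 × 813545.0 / 1006297.0 ≈ 156032 mm.
Far limit Df = s·(H − f)/(H − s) = 193000 × (813793.0 − 248) / (813793.0 − 193000) = 193000 × 813545.0 / 620793.0 ≈ 252925 mm.
Depth of field = Df − Dn = 252925 − 156032 ≈ 96893 mm ≈ 96.9 m.

96.9 m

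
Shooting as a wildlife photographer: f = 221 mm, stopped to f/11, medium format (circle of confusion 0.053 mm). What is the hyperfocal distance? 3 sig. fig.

Hyperfocal distance H = f²/(N·c) + f = 221²/(11 × 0.053) + 221 = 48841/0.583 + 221 ≈ 83996.3 mm ≈ 84.0 m.

84.0 m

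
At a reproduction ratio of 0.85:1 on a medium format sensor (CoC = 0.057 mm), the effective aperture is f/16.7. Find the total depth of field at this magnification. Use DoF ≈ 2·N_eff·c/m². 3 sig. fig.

2.64 mm

At magnification m, DoF ≈ 2·N_eff·c/m² = 2 × 16.7 × 0.057 / 0.85² = 1.904 / 0.7225 ≈ 2.64 mm.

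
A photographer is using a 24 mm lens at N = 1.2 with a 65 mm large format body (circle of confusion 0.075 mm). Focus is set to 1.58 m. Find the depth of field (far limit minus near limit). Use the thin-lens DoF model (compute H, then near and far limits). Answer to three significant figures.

0.817 m

Hyperfocal distance H = f²/(N·c) + f = 24²/(1.2 × 0.075) + 24 = 576/0.09 + 24 ≈ 6424.0 mm ≈ 6.424 m.
Near limit Dn = s·(H − f)/(H + s − 2f) = 1580 × (6424.0 − 24) / (6424.0 + 1580 − 2 × 24) = 1580 × 6400.0 / 7956.0 ≈ 1270.99 mm.
Far limit Df = s·(H − f)/(H − s) = 1580 × (6424.0 − 24) / (6424.0 − 1580) = 1580 × 6400.0 / 4844.0 ≈ 2087.53 mm.
Depth of field = Df − Dn = 2087.53 − 1270.99 ≈ 816.54 mm ≈ 0.817 m.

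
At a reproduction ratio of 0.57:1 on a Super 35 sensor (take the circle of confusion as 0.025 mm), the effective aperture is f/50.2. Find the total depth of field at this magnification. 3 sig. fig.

7.73 mm

At magnification m, DoF ≈ 2·N_eff·c/m² = 2 × 50.2 × 0.025 / 0.57² = 2.51 / 0.3249 ≈ 7.73 mm.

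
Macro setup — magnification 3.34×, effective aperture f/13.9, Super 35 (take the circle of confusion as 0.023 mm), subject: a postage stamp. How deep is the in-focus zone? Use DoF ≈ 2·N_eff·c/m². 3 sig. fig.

0.0573 mm

At magnification m, DoF ≈ 2·N_eff·c/m² = 2 × 13.9 × 0.023 / 3.34² = 0.6394 / 11.16 ≈ 0.0573 mm.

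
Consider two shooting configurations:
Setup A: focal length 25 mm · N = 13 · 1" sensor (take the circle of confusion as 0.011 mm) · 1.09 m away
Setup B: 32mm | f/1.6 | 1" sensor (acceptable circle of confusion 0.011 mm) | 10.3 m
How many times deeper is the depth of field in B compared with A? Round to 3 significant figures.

6.64

Setup A: H = 25²/(13×0.011) + 25 ≈ 4395.6 mm; DoF = Df − Dn = 1441.17 − 876.44 ≈ 564.73 mm.
Setup B: H = 32²/(1.6×0.011) + 32 ≈ 58213.8 mm; DoF = Df − Dn = 12507.3 − 8754.9 ≈ 3752.4 mm.
Ratio = 3752.4 / 564.73 ≈ 6.64.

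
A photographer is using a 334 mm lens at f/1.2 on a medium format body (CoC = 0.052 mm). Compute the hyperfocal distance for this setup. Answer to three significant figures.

1790 m

Hyperfocal distance H = f²/(N·c) + f = 334²/(1.2 × 0.052) + 334 = 111556/0.0624 + 334 ≈ 1788090.4 mm ≈ 1790 m.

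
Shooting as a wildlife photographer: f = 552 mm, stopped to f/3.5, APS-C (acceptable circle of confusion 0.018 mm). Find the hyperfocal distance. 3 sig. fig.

Hyperfocal distance H = f²/(N·c) + f = 552²/(3.5 × 0.018) + 552 = 304704/0.063 + 552 ≈ 4837123.4 mm ≈ 4840 m.

4840 m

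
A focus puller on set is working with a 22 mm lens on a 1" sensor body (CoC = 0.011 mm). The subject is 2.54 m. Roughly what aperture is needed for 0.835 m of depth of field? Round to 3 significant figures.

f/2.80

Write h = H − f = f²/(N·c). The thin-lens limits are Dn = s·h/(h + (s−f)) and Df = s·h/(h − (s−f)), so DoF = Df − Dn = 2·s·(s−f)·h / (h² − (s−f)²).
That is a quadratic in h: DoF·h² − 2·s·(s−f)·h − DoF·(s−f)² = 0 ⇒ h = (s−f)·(s + √(s² + DoF²)) / DoF = 2518 × (2540 + √(2540² + 835²)) / 835 = 2518 × (2540 + 2673.73) / 835 ≈ 15722 mm.
Then N = f²/(c·h) = 22² / (0.011 × 15722) = 484 / 172.95 ≈ 2.80.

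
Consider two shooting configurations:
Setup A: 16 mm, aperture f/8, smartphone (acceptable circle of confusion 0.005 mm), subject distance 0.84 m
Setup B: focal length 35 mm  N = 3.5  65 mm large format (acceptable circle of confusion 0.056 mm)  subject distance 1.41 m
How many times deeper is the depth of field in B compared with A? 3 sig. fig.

Setup A: H = 16²/(8×0.005) + 16 ≈ 6416.0 mm; DoF = Df − Dn = 964.13 − 744.19 ≈ 219.94 mm.
Setup B: H = 35²/(3.5×0.056) + 35 ≈ 6285.0 mm; DoF = Df − Dn = 1807.69 − 1155.74 ≈ 651.95 mm.
Ratio = 651.95 / 219.94 ≈ 2.96.

2.96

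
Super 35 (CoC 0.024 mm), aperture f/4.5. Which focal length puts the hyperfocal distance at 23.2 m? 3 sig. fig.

From H = f²/(N·c) + f, with f ≪ H: f ≈ √(H·N·c) = √(23200 × 4.5 × 0.024) = √2505.6 ≈ 50.06 mm.
Exact: f² + N·c·f − N·c·H = 0 ⇒ f = (−N·c + √((N·c)² + 4·N·c·H))/2 = (−0.108 + √10022)/2 ≈ 50.002 mm ≈ 50.0 mm.

50.0 mm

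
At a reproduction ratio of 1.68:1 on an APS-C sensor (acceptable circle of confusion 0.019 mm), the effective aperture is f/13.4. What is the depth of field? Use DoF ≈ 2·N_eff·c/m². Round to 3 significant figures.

0.180 mm

At magnification m, DoF ≈ 2·N_eff·c/m² = 2 × 13.4 × 0.019 / 1.68² = 0.5092 / 2.822 ≈ 0.18 mm.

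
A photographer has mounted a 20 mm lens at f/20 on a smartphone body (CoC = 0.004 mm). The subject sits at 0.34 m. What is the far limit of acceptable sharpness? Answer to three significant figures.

Hyperfocal distance H = f²/(N·c) + f = 20²/(20 × 0.004) + 20 = 400/0.08 + 20 ≈ 5020.0 mm ≈ 5.020 m.
Far limit Df = s·(H − f)/(H − s) = 340 × (5020.0 − 20) / (5020.0 − 340) = 340 × 5000.0 / 4680.0 ≈ 363.25 mm.

363 mm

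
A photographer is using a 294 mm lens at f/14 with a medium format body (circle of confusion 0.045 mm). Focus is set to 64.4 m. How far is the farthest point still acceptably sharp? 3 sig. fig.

Hyperfocal distance H = f²/(N·c) + f = 294²/(14 × 0.045) + 294 = 86436/0.63 + 294 ≈ 137494.0 mm ≈ 137.5 m.
Far limit Df = s·(H − f)/(H − s) = 64400 × (137494.0 − 294) / (137494.0 − 64400) = 64400 × 137200.0 / 73094.0 ≈ 120881 mm ≈ 121 m.

121 m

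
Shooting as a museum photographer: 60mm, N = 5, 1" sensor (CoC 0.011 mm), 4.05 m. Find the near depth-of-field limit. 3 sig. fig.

3.82 m

Hyperfocal distance H = f²/(N·c) + f = 60²/(5 × 0.011) + 60 = 3600/0.055 + 60 ≈ 65514.5 mm ≈ 65.51 m.
Near limit Dn = s·(H − f)/(H + s − 2f) = 4050 × (65514.5 − 60) / (65514.5 + 4050 − 2 × 60) = 4050 × 65454.5 / 69444.5 ≈ 3817.3 mm ≈ 3.82 m.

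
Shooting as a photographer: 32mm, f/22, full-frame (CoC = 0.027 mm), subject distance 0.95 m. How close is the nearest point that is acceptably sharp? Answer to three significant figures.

Hyperfocal distance H = f²/(N·c) + f = 32²/(22 × 0.027) + 32 = 1024/0.594 + 32 ≈ 1755.9 mm ≈ 1.756 m.
Near limit Dn = s·(H − f)/(H + s − 2f) = 950 × (1755.9 − 32) / (1755.9 + 950 − 2 × 32) = 950 × 1723.9 / 2641.9 ≈ 619.90 mm ≈ 0.620 m.

0.620 m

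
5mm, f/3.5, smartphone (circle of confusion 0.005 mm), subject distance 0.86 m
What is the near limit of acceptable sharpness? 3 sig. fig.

0.538 m

Hyperfocal distance H = f²/(N·c) + f = 5²/(3.5 × 0.005) + 5 = 25/0.0175 + 5 ≈ 1433.6 mm ≈ 1.434 m.
Near limit Dn = s·(H − f)/(H + s − 2f) = 860 × (1433.6 − 5) / (1433.6 + 860 − 2 × 5) = 860 × 1428.6 / 2283.6 ≈ 538.00 mm ≈ 0.538 m.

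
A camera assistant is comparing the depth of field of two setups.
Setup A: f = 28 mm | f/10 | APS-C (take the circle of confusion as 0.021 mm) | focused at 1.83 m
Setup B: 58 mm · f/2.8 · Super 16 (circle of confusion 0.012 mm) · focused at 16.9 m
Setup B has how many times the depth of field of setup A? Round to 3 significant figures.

Setup A: H = 28²/(10×0.021) + 28 ≈ 3761.3 mm; DoF = Df − Dn = 3537.5 − 1234.3 ≈ 2303.2 mm.
Setup B: H = 58²/(2.8×0.012) + 58 ≈ 100177.0 mm; DoF = Df − Dn = 20317.9 − 14466.5 ≈ 5851.4 mm.
Ratio = 5851.4 / 2303.2 ≈ 2.54.

2.54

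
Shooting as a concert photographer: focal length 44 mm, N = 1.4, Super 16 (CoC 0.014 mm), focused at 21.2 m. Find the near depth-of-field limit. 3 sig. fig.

17.5 m

Hyperfocal distance H = f²/(N·c) + f = 44²/(1.4 × 0.014) + 44 = 1936/0.0196 + 44 ≈ 98819.5 mm ≈ 98.82 m.
Near limit Dn = s·(H − f)/(H + s − 2f) = 21200 × (98819.5 − 44) / (98819.5 + 21200 − 2 × 44) = 21200 × 98775.5 / 119931.5 ≈ 17460 mm ≈ 17.5 m.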